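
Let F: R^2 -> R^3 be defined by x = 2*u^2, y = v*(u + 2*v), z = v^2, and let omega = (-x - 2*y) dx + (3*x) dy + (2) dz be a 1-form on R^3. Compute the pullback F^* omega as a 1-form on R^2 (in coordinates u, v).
F^* omega = (2*u*(-4*u^2 - u*v - 8*v^2)) du + (6*u^3 + 24*u^2*v + 4*v) dv

Using F^*(f dg) = (f ∘ F) d(g ∘ F), substitute each coordinate x_i by F_i(u, v) in f_i, and replace dx_i by d F_i = (∂F_i/∂u) du + (∂F_i/∂v) dv.
  For the x component: f_1(F) = -2*u^2 - 2*u*v - 4*v^2; d F_1 = (4*u) du + (0) dv
  For the y component: f_2(F) = 6*u^2; d F_2 = (v) du + (u + 4*v) dv
  For the z component: f_3(F) = 2; d F_3 = (0) du + (2*v) dv
Combining and collecting du, dv coefficients:
  coeff of du: 2*u*(-4*u^2 - u*v - 8*v^2)
  coeff of dv: 6*u^3 + 24*u^2*v + 4*v
F^* omega = (2*u*(-4*u^2 - u*v - 8*v^2)) du + (6*u^3 + 24*u^2*v + 4*v) dv.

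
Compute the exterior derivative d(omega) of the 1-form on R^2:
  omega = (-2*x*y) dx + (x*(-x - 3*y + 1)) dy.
d(omega) = (1 - 3*y) dx ∧ dy

For a 1-form omega = sum_i f_i dx_i, the exterior derivative is
  d(omega) = sum_{i < j} (∂f_j/∂x_i - ∂f_i/∂x_j) dx_i ∧ dx_j.
  coefficient of dx ∧ dy: ∂f_2/∂x - ∂f_1/∂y = ∂(x*(-x - 3*y + 1))/∂x - ∂(-2*x*y)/∂y = 1 - 3*y
Assembling: d(omega) = (1 - 3*y) dx ∧ dy.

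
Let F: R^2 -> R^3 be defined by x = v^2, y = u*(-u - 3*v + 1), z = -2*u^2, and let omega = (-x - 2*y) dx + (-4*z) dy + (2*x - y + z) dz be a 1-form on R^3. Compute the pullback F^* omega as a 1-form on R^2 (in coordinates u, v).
F^* omega = (4*u*(-3*u^2 - 9*u*v + 3*u - 2*v^2)) du + (-24*u^3 + 4*u^2*v + 12*u*v^2 - 4*u*v - 2*v^3) dv

Using F^*(f dg) = (f ∘ F) d(g ∘ F), substitute each coordinate x_i by F_i(u, v) in f_i, and replace dx_i by d F_i = (∂F_i/∂u) du + (∂F_i/∂v) dv.
  For the x component: f_1(F) = 2*u^2 + 6*u*v - 2*u - v^2; d F_1 = (0) du + (2*v) dv
  For the y component: f_2(F) = 8*u^2; d F_2 = (-2*u - 3*v + 1) du + (-3*u) dv
  For the z component: f_3(F) = -u^2 + 3*u*v - u + 2*v^2; d F_3 = (-4*u) du + (0) dv
Combining and collecting du, dv coefficients:
  coeff of du: 4*u*(-3*u^2 - 9*u*v + 3*u - 2*v^2)
  coeff of dv: -24*u^3 + 4*u^2*v + 12*u*v^2 - 4*u*v - 2*v^3
F^* omega = (4*u*(-3*u^2 - 9*u*v + 3*u - 2*v^2)) du + (-24*u^3 + 4*u^2*v + 12*u*v^2 - 4*u*v - 2*v^3) dv.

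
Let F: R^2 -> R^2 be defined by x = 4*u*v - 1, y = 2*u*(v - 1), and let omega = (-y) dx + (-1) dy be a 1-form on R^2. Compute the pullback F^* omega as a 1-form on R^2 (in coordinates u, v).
F^* omega = (-8*u*v^2 + 8*u*v - 2*v + 2) du + (2*u*(-4*u*v + 4*u - 1)) dv

Using F^*(f dg) = (f ∘ F) d(g ∘ F), substitute each coordinate x_i by F_i(u, v) in f_i, and replace dx_i by d F_i = (∂F_i/∂u) du + (∂F_i/∂v) dv.
  For the x component: f_1(F) = 2*u*(1 - v); d F_1 = (4*v) du + (4*u) dv
  For the y component: f_2(F) = -1; d F_2 = (2*v - 2) du + (2*u) dv
Combining and collecting du, dv coefficients:
  coeff of du: -8*u*v^2 + 8*u*v - 2*v + 2
  coeff of dv: 2*u*(-4*u*v + 4*u - 1)
F^* omega = (-8*u*v^2 + 8*u*v - 2*v + 2) du + (2*u*(-4*u*v + 4*u - 1)) dv.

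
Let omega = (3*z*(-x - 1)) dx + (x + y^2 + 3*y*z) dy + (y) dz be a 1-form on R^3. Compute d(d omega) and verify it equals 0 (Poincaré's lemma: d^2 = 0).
d(d omega) = 0

Step 1: d omega = sum_{i<j} (∂f_j/∂x_i - ∂f_i/∂x_j) dx_i ∧ dx_j:
  coeff of dx ∧ dy: 1
  coeff of dx ∧ dz: 3*x + 3
  coeff of dy ∧ dz: 1 - 3*y
Step 2: Apply d again to each 2-form coefficient. The only possible 3-form in R^3 is dx ∧ dy ∧ dz, with coefficient
  ∂(coeff of dy∧dz)/∂x - ∂(coeff of dx∧dz)/∂y + ∂(coeff of dx∧dy)/∂z
  = ∂/∂x (1 - 3*y) - ∂/∂y (3*x + 3) + ∂/∂z (1).
Each of these terms simplifies to sums of mixed partials that cancel in pairs. The result is 0 (by equality of mixed partials for smooth functions — Schwarz / Clairaut).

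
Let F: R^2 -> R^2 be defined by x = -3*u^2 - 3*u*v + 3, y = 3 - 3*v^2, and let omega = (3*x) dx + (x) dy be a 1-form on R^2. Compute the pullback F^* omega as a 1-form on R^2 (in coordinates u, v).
F^* omega = (54*u^3 + 81*u^2*v + 27*u*v^2 - 54*u - 27*v) du + (27*u^3 + 45*u^2*v + 18*u*v^2 - 27*u - 18*v) dv

Using F^*(f dg) = (f ∘ F) d(g ∘ F), substitute each coordinate x_i by F_i(u, v) in f_i, and replace dx_i by d F_i = (∂F_i/∂u) du + (∂F_i/∂v) dv.
  For the x component: f_1(F) = -9*u^2 - 9*u*v + 9; d F_1 = (-6*u - 3*v) du + (-3*u) dv
  For the y component: f_2(F) = -3*u^2 - 3*u*v + 3; d F_2 = (0) du + (-6*v) dv
Combining and collecting du, dv coefficients:
  coeff of du: 54*u^3 + 81*u^2*v + 27*u*v^2 - 54*u - 27*v
  coeff of dv: 27*u^3 + 45*u^2*v + 18*u*v^2 - 27*u - 18*v
F^* omega = (54*u^3 + 81*u^2*v + 27*u*v^2 - 54*u - 27*v) du + (27*u^3 + 45*u^2*v + 18*u*v^2 - 27*u - 18*v) dv.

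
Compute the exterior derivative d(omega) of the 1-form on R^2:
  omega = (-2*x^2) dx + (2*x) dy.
d(omega) = (2) dx ∧ dy

For a 1-form omega = sum_i f_i dx_i, the exterior derivative is
  d(omega) = sum_{i < j} (∂f_j/∂x_i - ∂f_i/∂x_j) dx_i ∧ dx_j.
  coefficient of dx ∧ dy: ∂f_2/∂x - ∂f_1/∂y = ∂(2*x)/∂x - ∂(-2*x^2)/∂y = 2
Assembling: d(omega) = (2) dx ∧ dy.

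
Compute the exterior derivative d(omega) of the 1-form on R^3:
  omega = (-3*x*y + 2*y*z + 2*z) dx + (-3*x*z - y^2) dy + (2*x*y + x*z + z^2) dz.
d(omega) = (3*x - 5*z) dx ∧ dy + (z - 2) dx ∧ dz + (5*x) dy ∧ dz

For a 1-form omega = sum_i f_i dx_i, the exterior derivative is
  d(omega) = sum_{i < j} (∂f_j/∂x_i - ∂f_i/∂x_j) dx_i ∧ dx_j.
  coefficient of dx ∧ dy: ∂f_2/∂x - ∂f_1/∂y = ∂(-3*x*z - y^2)/∂x - ∂(-3*x*y + 2*y*z + 2*z)/∂y = 3*x - 5*z
  coefficient of dx ∧ dz: ∂f_3/∂x - ∂f_1/∂z = ∂(2*x*y + x*z + z^2)/∂x - ∂(-3*x*y + 2*y*z + 2*z)/∂z = z - 2
  coefficient of dy ∧ dz: ∂f_3/∂y - ∂f_2/∂z = ∂(2*x*y + x*z + z^2)/∂y - ∂(-3*x*z - y^2)/∂z = 5*x
Assembling: d(omega) = (3*x - 5*z) dx ∧ dy + (z - 2) dx ∧ dz + (5*x) dy ∧ dz.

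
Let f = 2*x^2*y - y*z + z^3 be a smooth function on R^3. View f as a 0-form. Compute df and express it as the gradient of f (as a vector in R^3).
df = (4*x*y) dx + (2*x^2 - z) dy + (-y + 3*z^2) dz; grad f = (4*x*y, 2*x^2 - z, -y + 3*z^2)

For a 0-form f, d f = (∂f/∂x) dx + (∂f/∂y) dy + (∂f/∂z) dz. The components of the vector representation are exactly the entries of grad f in Cartesian coordinates:
  ∂f/∂x = 4*x*y
  ∂f/∂y = 2*x^2 - z
  ∂f/∂z = -y + 3*z^2.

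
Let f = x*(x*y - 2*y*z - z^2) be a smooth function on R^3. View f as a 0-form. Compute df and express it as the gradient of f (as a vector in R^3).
df = (2*x*y - 2*y*z - z^2) dx + (x*(x - 2*z)) dy + (2*x*(-y - z)) dz; grad f = (2*x*y - 2*y*z - z^2, x*(x - 2*z), 2*x*(-y - z))

For a 0-form f, d f = (∂f/∂x) dx + (∂f/∂y) dy + (∂f/∂z) dz. The components of the vector representation are exactly the entries of grad f in Cartesian coordinates:
  ∂f/∂x = 2*x*y - 2*y*z - z^2
  ∂f/∂y = x*(x - 2*z)
  ∂f/∂z = 2*x*(-y - z).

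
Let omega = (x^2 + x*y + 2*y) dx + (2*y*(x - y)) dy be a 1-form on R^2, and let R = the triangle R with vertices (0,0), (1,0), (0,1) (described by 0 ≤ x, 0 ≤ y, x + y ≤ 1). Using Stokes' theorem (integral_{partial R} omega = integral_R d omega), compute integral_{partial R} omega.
integral_(partial R) omega = -5/6

Stokes: integral_partial_R omega = integral_R d omega with d omega = (∂Q/∂x - ∂P/∂y) dx ∧ dy.
  ∂Q/∂x = 2*y
  ∂P/∂y = x + 2
  integrand = ∂Q/∂x - ∂P/∂y = -x + 2*y - 2.
Integrating over R: integral_0^1 integral_0^{1-x} (-x + 2*y - 2) dy dx = -5/6.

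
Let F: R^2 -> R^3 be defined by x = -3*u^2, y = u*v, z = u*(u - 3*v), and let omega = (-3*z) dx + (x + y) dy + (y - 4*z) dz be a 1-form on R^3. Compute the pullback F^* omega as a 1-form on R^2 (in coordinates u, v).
F^* omega = (u*(10*u^2 - 19*u*v - 38*v^2)) du + (u^2*(9*u - 38*v)) dv

Using F^*(f dg) = (f ∘ F) d(g ∘ F), substitute each coordinate x_i by F_i(u, v) in f_i, and replace dx_i by d F_i = (∂F_i/∂u) du + (∂F_i/∂v) dv.
  For the x component: f_1(F) = 3*u*(-u + 3*v); d F_1 = (-6*u) du + (0) dv
  For the y component: f_2(F) = u*(-3*u + v); d F_2 = (v) du + (u) dv
  For the z component: f_3(F) = u*(-4*u + 13*v); d F_3 = (2*u - 3*v) du + (-3*u) dv
Combining and collecting du, dv coefficients:
  coeff of du: u*(10*u^2 - 19*u*v - 38*v^2)
  coeff of dv: u^2*(9*u - 38*v)
F^* omega = (u*(10*u^2 - 19*u*v - 38*v^2)) du + (u^2*(9*u - 38*v)) dv.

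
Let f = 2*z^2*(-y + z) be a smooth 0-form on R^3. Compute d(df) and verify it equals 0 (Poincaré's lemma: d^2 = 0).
d(df) = 0

Step 1: df = sum_i (∂f/∂x_i) dx_i = (0) dx + (-2*z^2) dy + (2*z*(-2*y + 3*z)) dz.
Step 2: Apply d again. Using the 1-form formula, the coefficient of dx ∧ dy in d(df) is ∂^2 f/∂x ∂y - ∂^2 f/∂y ∂x = (0) - (0) = 0 (equality of mixed partials for smooth f).
Similarly for dx ∧ dz and dy ∧ dz — all coefficients vanish. So d(df) = 0.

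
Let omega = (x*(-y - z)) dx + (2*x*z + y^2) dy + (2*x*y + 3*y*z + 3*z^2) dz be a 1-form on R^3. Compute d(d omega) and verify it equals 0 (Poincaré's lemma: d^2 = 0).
d(d omega) = 0

Step 1: d omega = sum_{i<j} (∂f_j/∂x_i - ∂f_i/∂x_j) dx_i ∧ dx_j:
  coeff of dx ∧ dy: x + 2*z
  coeff of dx ∧ dz: x + 2*y
  coeff of dy ∧ dz: 3*z
Step 2: Apply d again to each 2-form coefficient. The only possible 3-form in R^3 is dx ∧ dy ∧ dz, with coefficient
  ∂(coeff of dy∧dz)/∂x - ∂(coeff of dx∧dz)/∂y + ∂(coeff of dx∧dy)/∂z
  = ∂/∂x (3*z) - ∂/∂y (x + 2*y) + ∂/∂z (x + 2*z).
Each of these terms simplifies to sums of mixed partials that cancel in pairs. The result is 0 (by equality of mixed partials for smooth functions — Schwarz / Clairaut).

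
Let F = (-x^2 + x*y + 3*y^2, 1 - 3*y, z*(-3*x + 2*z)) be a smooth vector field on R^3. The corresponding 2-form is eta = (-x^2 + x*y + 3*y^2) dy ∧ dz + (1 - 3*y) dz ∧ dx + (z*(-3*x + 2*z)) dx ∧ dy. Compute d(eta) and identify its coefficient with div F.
d(eta) = (-5*x + y + 4*z - 3) dx ∧ dy ∧ dz; div F = -5*x + y + 4*z - 3

For a 2-form in R^3 of the form above, applying d gives a 3-form with coefficient ∂P/∂x + ∂Q/∂y + ∂R/∂z:
  ∂P/∂x = -2*x + y
  ∂Q/∂y = -3
  ∂R/∂z = -3*x + 4*z
Sum = -5*x + y + 4*z - 3, which is exactly div F.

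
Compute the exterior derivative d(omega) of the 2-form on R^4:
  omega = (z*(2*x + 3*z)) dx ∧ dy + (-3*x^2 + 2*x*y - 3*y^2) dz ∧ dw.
d(omega) = (2*x + 6*z) dx ∧ dy ∧ dz + (-6*x + 2*y) dx ∧ dz ∧ dw + (2*x - 6*y) dy ∧ dz ∧ dw

For a 2-form omega = sum_{i<j} g_{ij} dx_i ∧ dx_j, the exterior derivative is
  d(omega) = sum_{i<j} d(g_{ij}) ∧ dx_i ∧ dx_j = sum_{i<j, k} (∂g_{ij}/∂x_k) dx_k ∧ dx_i ∧ dx_j.
Expand each term, using dx_k ∧ dx_i ∧ dx_j = sgn(permutation) dx_{(a)} ∧ dx_{(b)} ∧ dx_{(c)} with (a < b < c) sorted:
  d(z*(2*x + 3*z)) includes (∂/∂z)(z*(2*x + 3*z)) dz = (2*x + 6*z) dz, which multiplied by dx ∧ dy gives (2*x + 6*z) dx ∧ dy ∧ dz
  d(-3*x^2 + 2*x*y - 3*y^2) includes (∂/∂x)(-3*x^2 + 2*x*y - 3*y^2) dx = (-6*x + 2*y) dx, which multiplied by dz ∧ dw gives (-6*x + 2*y) dx ∧ dz ∧ dw
  d(-3*x^2 + 2*x*y - 3*y^2) includes (∂/∂y)(-3*x^2 + 2*x*y - 3*y^2) dy = (2*x - 6*y) dy, which multiplied by dz ∧ dw gives (2*x - 6*y) dy ∧ dz ∧ dw
Collecting like 3-forms: d(omega) = (2*x + 6*z) dx ∧ dy ∧ dz + (-6*x + 2*y) dx ∧ dz ∧ dw + (2*x - 6*y) dy ∧ dz ∧ dw.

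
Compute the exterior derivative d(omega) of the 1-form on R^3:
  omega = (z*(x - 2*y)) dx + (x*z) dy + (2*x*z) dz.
d(omega) = (3*z) dx ∧ dy + (-x + 2*y + 2*z) dx ∧ dz + (-x) dy ∧ dz

For a 1-form omega = sum_i f_i dx_i, the exterior derivative is
  d(omega) = sum_{i < j} (∂f_j/∂x_i - ∂f_i/∂x_j) dx_i ∧ dx_j.
  coefficient of dx ∧ dy: ∂f_2/∂x - ∂f_1/∂y = ∂(x*z)/∂x - ∂(z*(x - 2*y))/∂y = 3*z
  coefficient of dx ∧ dz: ∂f_3/∂x - ∂f_1/∂z = ∂(2*x*z)/∂x - ∂(z*(x - 2*y))/∂z = -x + 2*y + 2*z
  coefficient of dy ∧ dz: ∂f_3/∂y - ∂f_2/∂z = ∂(2*x*z)/∂y - ∂(x*z)/∂z = -x
Assembling: d(omega) = (3*z) dx ∧ dy + (-x + 2*y + 2*z) dx ∧ dz + (-x) dy ∧ dz.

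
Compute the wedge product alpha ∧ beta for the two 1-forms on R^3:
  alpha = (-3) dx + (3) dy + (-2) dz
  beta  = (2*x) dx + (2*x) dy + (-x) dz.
alpha ∧ beta = (-12*x) dx ∧ dy + (7*x) dx ∧ dz + (x) dy ∧ dz

Distribute the wedge, using dx_i ∧ dx_j = -dx_j ∧ dx_i and dx_i ∧ dx_i = 0. For each pair (i, j) with i < j, the coefficient of dx_i ∧ dx_j in alpha ∧ beta is (alpha_i * beta_j - alpha_j * beta_i). Collecting: alpha ∧ beta = (-12*x) dx ∧ dy + (7*x) dx ∧ dz + (x) dy ∧ dz.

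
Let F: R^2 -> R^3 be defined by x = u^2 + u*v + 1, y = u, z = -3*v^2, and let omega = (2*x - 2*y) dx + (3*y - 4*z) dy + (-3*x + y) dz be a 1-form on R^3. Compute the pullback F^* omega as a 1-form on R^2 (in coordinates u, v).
F^* omega = (4*u^3 + 6*u^2*v - 4*u^2 + 2*u*v^2 - 2*u*v + 7*u + 12*v^2 + 2*v) du + (2*u^3 + 20*u^2*v - 2*u^2 + 18*u*v^2 - 6*u*v + 2*u + 18*v) dv

Using F^*(f dg) = (f ∘ F) d(g ∘ F), substitute each coordinate x_i by F_i(u, v) in f_i, and replace dx_i by d F_i = (∂F_i/∂u) du + (∂F_i/∂v) dv.
  For the x component: f_1(F) = 2*u^2 + 2*u*v - 2*u + 2; d F_1 = (2*u + v) du + (u) dv
  For the y component: f_2(F) = 3*u + 12*v^2; d F_2 = (1) du + (0) dv
  For the z component: f_3(F) = -3*u^2 - 3*u*v + u - 3; d F_3 = (0) du + (-6*v) dv
Combining and collecting du, dv coefficients:
  coeff of du: 4*u^3 + 6*u^2*v - 4*u^2 + 2*u*v^2 - 2*u*v + 7*u + 12*v^2 + 2*v
  coeff of dv: 2*u^3 + 20*u^2*v - 2*u^2 + 18*u*v^2 - 6*u*v + 2*u + 18*v
F^* omega = (4*u^3 + 6*u^2*v - 4*u^2 + 2*u*v^2 - 2*u*v + 7*u + 12*v^2 + 2*v) du + (2*u^3 + 20*u^2*v - 2*u^2 + 18*u*v^2 - 6*u*v + 2*u + 18*v) dv.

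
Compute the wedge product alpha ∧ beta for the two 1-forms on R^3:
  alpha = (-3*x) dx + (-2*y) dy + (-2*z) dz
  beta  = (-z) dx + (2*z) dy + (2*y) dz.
alpha ∧ beta = (-2*z*(3*x + y)) dx ∧ dy + (-6*x*y - 2*z^2) dx ∧ dz + (-4*y^2 + 4*z^2) dy ∧ dz

Distribute the wedge, using dx_i ∧ dx_j = -dx_j ∧ dx_i and dx_i ∧ dx_i = 0. For each pair (i, j) with i < j, the coefficient of dx_i ∧ dx_j in alpha ∧ beta is (alpha_i * beta_j - alpha_j * beta_i). Collecting: alpha ∧ beta = (-2*z*(3*x + y)) dx ∧ dy + (-6*x*y - 2*z^2) dx ∧ dz + (-4*y^2 + 4*z^2) dy ∧ dz.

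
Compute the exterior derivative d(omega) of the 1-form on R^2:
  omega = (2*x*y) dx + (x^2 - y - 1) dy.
d(omega) = 0

For a 1-form omega = sum_i f_i dx_i, the exterior derivative is
  d(omega) = sum_{i < j} (∂f_j/∂x_i - ∂f_i/∂x_j) dx_i ∧ dx_j.

Assembling: d(omega) = 0.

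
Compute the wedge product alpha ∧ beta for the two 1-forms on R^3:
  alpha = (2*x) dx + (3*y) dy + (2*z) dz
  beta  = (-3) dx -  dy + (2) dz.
alpha ∧ beta = (-2*x + 9*y) dx ∧ dy + (4*x + 6*z) dx ∧ dz + (6*y + 2*z) dy ∧ dz

Distribute the wedge, using dx_i ∧ dx_j = -dx_j ∧ dx_i and dx_i ∧ dx_i = 0. For each pair (i, j) with i < j, the coefficient of dx_i ∧ dx_j in alpha ∧ beta is (alpha_i * beta_j - alpha_j * beta_i). Collecting: alpha ∧ beta = (-2*x + 9*y) dx ∧ dy + (4*x + 6*z) dx ∧ dz + (6*y + 2*z) dy ∧ dz.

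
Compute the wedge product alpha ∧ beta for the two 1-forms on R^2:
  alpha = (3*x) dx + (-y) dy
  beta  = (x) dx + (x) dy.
alpha ∧ beta = (x*(3*x + y)) dx ∧ dy

Distribute the wedge, using dx_i ∧ dx_j = -dx_j ∧ dx_i and dx_i ∧ dx_i = 0. For each pair (i, j) with i < j, the coefficient of dx_i ∧ dx_j in alpha ∧ beta is (alpha_i * beta_j - alpha_j * beta_i). Collecting: alpha ∧ beta = (x*(3*x + y)) dx ∧ dy.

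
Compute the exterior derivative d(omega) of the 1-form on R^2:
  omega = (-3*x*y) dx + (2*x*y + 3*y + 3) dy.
d(omega) = (3*x + 2*y) dx ∧ dy

For a 1-form omega = sum_i f_i dx_i, the exterior derivative is
  d(omega) = sum_{i < j} (∂f_j/∂x_i - ∂f_i/∂x_j) dx_i ∧ dx_j.
  coefficient of dx ∧ dy: ∂f_2/∂x - ∂f_1/∂y = ∂(2*x*y + 3*y + 3)/∂x - ∂(-3*x*y)/∂y = 3*x + 2*y
Assembling: d(omega) = (3*x + 2*y) dx ∧ dy.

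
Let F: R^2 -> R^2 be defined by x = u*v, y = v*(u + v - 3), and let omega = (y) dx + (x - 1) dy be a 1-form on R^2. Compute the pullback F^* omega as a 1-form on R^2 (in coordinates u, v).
F^* omega = (v*(2*u*v + v^2 - 3*v - 1)) du + (2*u^2*v + 3*u*v^2 - 6*u*v - u - 2*v + 3) dv

Using F^*(f dg) = (f ∘ F) d(g ∘ F), substitute each coordinate x_i by F_i(u, v) in f_i, and replace dx_i by d F_i = (∂F_i/∂u) du + (∂F_i/∂v) dv.
  For the x component: f_1(F) = v*(u + v - 3); d F_1 = (v) du + (u) dv
  For the y component: f_2(F) = u*v - 1; d F_2 = (v) du + (u + 2*v - 3) dv
Combining and collecting du, dv coefficients:
  coeff of du: v*(2*u*v + v^2 - 3*v - 1)
  coeff of dv: 2*u^2*v + 3*u*v^2 - 6*u*v - u - 2*v + 3
F^* omega = (v*(2*u*v + v^2 - 3*v - 1)) du + (2*u^2*v + 3*u*v^2 - 6*u*v - u - 2*v + 3) dv.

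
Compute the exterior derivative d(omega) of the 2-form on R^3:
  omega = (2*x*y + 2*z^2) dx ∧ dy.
d(omega) = (4*z) dx ∧ dy ∧ dz

For a 2-form omega = sum_{i<j} g_{ij} dx_i ∧ dx_j, the exterior derivative is
  d(omega) = sum_{i<j} d(g_{ij}) ∧ dx_i ∧ dx_j = sum_{i<j, k} (∂g_{ij}/∂x_k) dx_k ∧ dx_i ∧ dx_j.
Expand each term, using dx_k ∧ dx_i ∧ dx_j = sgn(permutation) dx_{(a)} ∧ dx_{(b)} ∧ dx_{(c)} with (a < b < c) sorted:
  d(2*x*y + 2*z^2) includes (∂/∂z)(2*x*y + 2*z^2) dz = (4*z) dz, which multiplied by dx ∧ dy gives (4*z) dx ∧ dy ∧ dz
Collecting like 3-forms: d(omega) = (4*z) dx ∧ dy ∧ dz.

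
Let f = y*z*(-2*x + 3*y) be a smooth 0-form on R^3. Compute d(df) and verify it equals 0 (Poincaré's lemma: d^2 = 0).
d(df) = 0

Step 1: df = sum_i (∂f/∂x_i) dx_i = (-2*y*z) dx + (2*z*(-x + 3*y)) dy + (y*(-2*x + 3*y)) dz.
Step 2: Apply d again. Using the 1-form formula, the coefficient of dx ∧ dy in d(df) is ∂^2 f/∂x ∂y - ∂^2 f/∂y ∂x = (-2*z) - (-2*z) = 0 (equality of mixed partials for smooth f).
Similarly for dx ∧ dz and dy ∧ dz — all coefficients vanish. So d(df) = 0.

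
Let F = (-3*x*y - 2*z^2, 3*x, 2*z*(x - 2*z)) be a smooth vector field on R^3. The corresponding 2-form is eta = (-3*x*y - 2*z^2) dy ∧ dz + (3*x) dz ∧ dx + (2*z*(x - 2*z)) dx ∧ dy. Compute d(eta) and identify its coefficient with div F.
d(eta) = (2*x - 3*y - 8*z) dx ∧ dy ∧ dz; div F = 2*x - 3*y - 8*z

For a 2-form in R^3 of the form above, applying d gives a 3-form with coefficient ∂P/∂x + ∂Q/∂y + ∂R/∂z:
  ∂P/∂x = -3*y
  ∂Q/∂y = 0
  ∂R/∂z = 2*x - 8*z
Sum = 2*x - 3*y - 8*z, which is exactly div F.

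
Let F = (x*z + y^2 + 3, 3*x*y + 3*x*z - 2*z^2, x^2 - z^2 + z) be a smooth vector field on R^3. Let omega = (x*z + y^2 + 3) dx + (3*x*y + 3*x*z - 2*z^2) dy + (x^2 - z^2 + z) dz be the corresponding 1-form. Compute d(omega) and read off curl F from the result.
d(omega) = (-3*x + 4*z) dy ∧ dz + (-x) dz ∧ dx + (y + 3*z) dx ∧ dy; curl F = (-3*x + 4*z, -x, y + 3*z)

d omega = sum_{i<j} (∂f_j/∂x_i - ∂f_i/∂x_j) dx_i ∧ dx_j. Under the identification (dy ∧ dz, dz ∧ dx, dx ∧ dy) ↔ (e_x, e_y, e_z), the coefficients are exactly the components of curl F. Compute:
  ∂R/∂y - ∂Q/∂z = (0) - (3*x - 4*z) = -3*x + 4*z
  ∂P/∂z - ∂R/∂x = (x) - (2*x) = -x
  ∂Q/∂x - ∂P/∂y = (3*y + 3*z) - (2*y) = y + 3*z.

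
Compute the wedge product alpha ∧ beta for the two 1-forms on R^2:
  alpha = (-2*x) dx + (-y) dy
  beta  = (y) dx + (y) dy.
alpha ∧ beta = (y*(-2*x + y)) dx ∧ dy

Distribute the wedge, using dx_i ∧ dx_j = -dx_j ∧ dx_i and dx_i ∧ dx_i = 0. For each pair (i, j) with i < j, the coefficient of dx_i ∧ dx_j in alpha ∧ beta is (alpha_i * beta_j - alpha_j * beta_i). Collecting: alpha ∧ beta = (y*(-2*x + y)) dx ∧ dy.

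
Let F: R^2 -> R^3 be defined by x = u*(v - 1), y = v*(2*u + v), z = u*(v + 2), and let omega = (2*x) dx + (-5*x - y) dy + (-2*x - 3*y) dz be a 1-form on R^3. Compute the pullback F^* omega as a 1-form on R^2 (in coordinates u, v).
F^* omega = (-20*u*v^2 - 8*u*v + 6*u - 5*v^3 - 6*v^2) du + (-20*u^2*v + 10*u^2 - 19*u*v^2 + 10*u*v - 2*v^3) dv

Using F^*(f dg) = (f ∘ F) d(g ∘ F), substitute each coordinate x_i by F_i(u, v) in f_i, and replace dx_i by d F_i = (∂F_i/∂u) du + (∂F_i/∂v) dv.
  For the x component: f_1(F) = 2*u*(v - 1); d F_1 = (v - 1) du + (u) dv
  For the y component: f_2(F) = -7*u*v + 5*u - v^2; d F_2 = (2*v) du + (2*u + 2*v) dv
  For the z component: f_3(F) = -8*u*v + 2*u - 3*v^2; d F_3 = (v + 2) du + (u) dv
Combining and collecting du, dv coefficients:
  coeff of du: -20*u*v^2 - 8*u*v + 6*u - 5*v^3 - 6*v^2
  coeff of dv: -20*u^2*v + 10*u^2 - 19*u*v^2 + 10*u*v - 2*v^3
F^* omega = (-20*u*v^2 - 8*u*v + 6*u - 5*v^3 - 6*v^2) du + (-20*u^2*v + 10*u^2 - 19*u*v^2 + 10*u*v - 2*v^3) dv.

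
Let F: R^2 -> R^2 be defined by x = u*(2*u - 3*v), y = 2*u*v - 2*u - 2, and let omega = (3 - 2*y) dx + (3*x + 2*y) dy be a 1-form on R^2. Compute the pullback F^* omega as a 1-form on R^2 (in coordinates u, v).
F^* omega = (-4*u^2*v + 4*u^2 + 2*u*v^2 - 10*u*v + 36*u - 29*v + 8) du + (u*(12*u^2 + 2*u*v - 20*u - 29)) dv

Using F^*(f dg) = (f ∘ F) d(g ∘ F), substitute each coordinate x_i by F_i(u, v) in f_i, and replace dx_i by d F_i = (∂F_i/∂u) du + (∂F_i/∂v) dv.
  For the x component: f_1(F) = -4*u*v + 4*u + 7; d F_1 = (4*u - 3*v) du + (-3*u) dv
  For the y component: f_2(F) = 6*u^2 - 5*u*v - 4*u - 4; d F_2 = (2*v - 2) du + (2*u) dv
Combining and collecting du, dv coefficients:
  coeff of du: -4*u^2*v + 4*u^2 + 2*u*v^2 - 10*u*v + 36*u - 29*v + 8
  coeff of dv: u*(12*u^2 + 2*u*v - 20*u - 29)
F^* omega = (-4*u^2*v + 4*u^2 + 2*u*v^2 - 10*u*v + 36*u - 29*v + 8) du + (u*(12*u^2 + 2*u*v - 20*u - 29)) dv.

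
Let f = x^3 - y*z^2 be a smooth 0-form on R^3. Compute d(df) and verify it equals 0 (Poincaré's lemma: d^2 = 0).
d(df) = 0

Step 1: df = sum_i (∂f/∂x_i) dx_i = (3*x^2) dx + (-z^2) dy + (-2*y*z) dz.
Step 2: Apply d again. Using the 1-form formula, the coefficient of dx ∧ dy in d(df) is ∂^2 f/∂x ∂y - ∂^2 f/∂y ∂x = (0) - (0) = 0 (equality of mixed partials for smooth f).
Similarly for dx ∧ dz and dy ∧ dz — all coefficients vanish. So d(df) = 0.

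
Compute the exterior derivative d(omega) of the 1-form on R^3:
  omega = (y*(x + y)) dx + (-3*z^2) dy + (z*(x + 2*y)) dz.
d(omega) = (-x - 2*y) dx ∧ dy + (z) dx ∧ dz + (8*z) dy ∧ dz

For a 1-form omega = sum_i f_i dx_i, the exterior derivative is
  d(omega) = sum_{i < j} (∂f_j/∂x_i - ∂f_i/∂x_j) dx_i ∧ dx_j.
  coefficient of dx ∧ dy: ∂f_2/∂x - ∂f_1/∂y = ∂(-3*z^2)/∂x - ∂(y*(x + y))/∂y = -x - 2*y
  coefficient of dx ∧ dz: ∂f_3/∂x - ∂f_1/∂z = ∂(z*(x + 2*y))/∂x - ∂(y*(x + y))/∂z = z
  coefficient of dy ∧ dz: ∂f_3/∂y - ∂f_2/∂z = ∂(z*(x + 2*y))/∂y - ∂(-3*z^2)/∂z = 8*z
Assembling: d(omega) = (-x - 2*y) dx ∧ dy + (z) dx ∧ dz + (8*z) dy ∧ dz.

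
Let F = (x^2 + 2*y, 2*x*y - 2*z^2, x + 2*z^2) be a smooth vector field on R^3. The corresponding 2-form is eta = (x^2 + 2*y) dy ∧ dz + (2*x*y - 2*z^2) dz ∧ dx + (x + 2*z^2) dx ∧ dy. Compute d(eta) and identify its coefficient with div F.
d(eta) = (4*x + 4*z) dx ∧ dy ∧ dz; div F = 4*x + 4*z

For a 2-form in R^3 of the form above, applying d gives a 3-form with coefficient ∂P/∂x + ∂Q/∂y + ∂R/∂z:
  ∂P/∂x = 2*x
  ∂Q/∂y = 2*x
  ∂R/∂z = 4*z
Sum = 4*x + 4*z, which is exactly div F.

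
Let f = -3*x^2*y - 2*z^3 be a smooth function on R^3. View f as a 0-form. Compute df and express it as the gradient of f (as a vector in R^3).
df = (-6*x*y) dx + (-3*x^2) dy + (-6*z^2) dz; grad f = (-6*x*y, -3*x^2, -6*z^2)

For a 0-form f, d f = (∂f/∂x) dx + (∂f/∂y) dy + (∂f/∂z) dz. The components of the vector representation are exactly the entries of grad f in Cartesian coordinates:
  ∂f/∂x = -6*x*y
  ∂f/∂y = -3*x^2
  ∂f/∂z = -6*z^2.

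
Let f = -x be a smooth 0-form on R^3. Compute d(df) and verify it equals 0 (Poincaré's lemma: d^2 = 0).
d(df) = 0

Step 1: df = sum_i (∂f/∂x_i) dx_i = (-1) dx + (0) dy + (0) dz.
Step 2: Apply d again. Using the 1-form formula, the coefficient of dx ∧ dy in d(df) is ∂^2 f/∂x ∂y - ∂^2 f/∂y ∂x = (0) - (0) = 0 (equality of mixed partials for smooth f).
Similarly for dx ∧ dz and dy ∧ dz — all coefficients vanish. So d(df) = 0.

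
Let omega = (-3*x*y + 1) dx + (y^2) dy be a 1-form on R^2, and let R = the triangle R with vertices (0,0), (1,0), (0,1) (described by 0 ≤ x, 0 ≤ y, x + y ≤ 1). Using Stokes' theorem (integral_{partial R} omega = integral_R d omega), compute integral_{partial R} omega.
integral_(partial R) omega = 1/2

Stokes: integral_partial_R omega = integral_R d omega with d omega = (∂Q/∂x - ∂P/∂y) dx ∧ dy.
  ∂Q/∂x = 0
  ∂P/∂y = -3*x
  integrand = ∂Q/∂x - ∂P/∂y = 3*x.
Integrating over R: integral_0^1 integral_0^{1-x} (3*x) dy dx = 1/2.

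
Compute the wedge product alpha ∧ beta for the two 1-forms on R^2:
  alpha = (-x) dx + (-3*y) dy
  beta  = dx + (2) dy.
alpha ∧ beta = (-2*x + 3*y) dx ∧ dy

Distribute the wedge, using dx_i ∧ dx_j = -dx_j ∧ dx_i and dx_i ∧ dx_i = 0. For each pair (i, j) with i < j, the coefficient of dx_i ∧ dx_j in alpha ∧ beta is (alpha_i * beta_j - alpha_j * beta_i). Collecting: alpha ∧ beta = (-2*x + 3*y) dx ∧ dy.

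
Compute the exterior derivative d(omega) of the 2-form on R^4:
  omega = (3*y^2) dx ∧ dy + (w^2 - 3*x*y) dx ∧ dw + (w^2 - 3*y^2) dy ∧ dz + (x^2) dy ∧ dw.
d(omega) = (5*x) dx ∧ dy ∧ dw + (2*w) dy ∧ dz ∧ dw

For a 2-form omega = sum_{i<j} g_{ij} dx_i ∧ dx_j, the exterior derivative is
  d(omega) = sum_{i<j} d(g_{ij}) ∧ dx_i ∧ dx_j = sum_{i<j, k} (∂g_{ij}/∂x_k) dx_k ∧ dx_i ∧ dx_j.
Expand each term, using dx_k ∧ dx_i ∧ dx_j = sgn(permutation) dx_{(a)} ∧ dx_{(b)} ∧ dx_{(c)} with (a < b < c) sorted:
  d(w^2 - 3*x*y) includes (∂/∂y)(w^2 - 3*x*y) dy = (-3*x) dy, which multiplied by dx ∧ dw gives (3*x) dx ∧ dy ∧ dw
  d(w^2 - 3*y^2) includes (∂/∂w)(w^2 - 3*y^2) dw = (2*w) dw, which multiplied by dy ∧ dz gives (2*w) dy ∧ dz ∧ dw
  d(x^2) includes (∂/∂x)(x^2) dx = (2*x) dx, which multiplied by dy ∧ dw gives (2*x) dx ∧ dy ∧ dw
Collecting like 3-forms: d(omega) = (5*x) dx ∧ dy ∧ dw + (2*w) dy ∧ dz ∧ dw.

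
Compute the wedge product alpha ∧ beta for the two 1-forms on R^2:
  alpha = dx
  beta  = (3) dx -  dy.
alpha ∧ beta = (-1) dx ∧ dy

Distribute the wedge, using dx_i ∧ dx_j = -dx_j ∧ dx_i and dx_i ∧ dx_i = 0. For each pair (i, j) with i < j, the coefficient of dx_i ∧ dx_j in alpha ∧ beta is (alpha_i * beta_j - alpha_j * beta_i). Collecting: alpha ∧ beta = (-1) dx ∧ dy.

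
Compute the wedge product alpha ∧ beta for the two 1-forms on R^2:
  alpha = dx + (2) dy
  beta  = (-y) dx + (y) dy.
alpha ∧ beta = (3*y) dx ∧ dy

Distribute the wedge, using dx_i ∧ dx_j = -dx_j ∧ dx_i and dx_i ∧ dx_i = 0. For each pair (i, j) with i < j, the coefficient of dx_i ∧ dx_j in alpha ∧ beta is (alpha_i * beta_j - alpha_j * beta_i). Collecting: alpha ∧ beta = (3*y) dx ∧ dy.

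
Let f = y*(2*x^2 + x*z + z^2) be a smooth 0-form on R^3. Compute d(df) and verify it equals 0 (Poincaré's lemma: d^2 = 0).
d(df) = 0

Step 1: df = sum_i (∂f/∂x_i) dx_i = (y*(4*x + z)) dx + (2*x^2 + x*z + z^2) dy + (y*(x + 2*z)) dz.
Step 2: Apply d again. Using the 1-form formula, the coefficient of dx ∧ dy in d(df) is ∂^2 f/∂x ∂y - ∂^2 f/∂y ∂x = (4*x + z) - (4*x + z) = 0 (equality of mixed partials for smooth f).
Similarly for dx ∧ dz and dy ∧ dz — all coefficients vanish. So d(df) = 0.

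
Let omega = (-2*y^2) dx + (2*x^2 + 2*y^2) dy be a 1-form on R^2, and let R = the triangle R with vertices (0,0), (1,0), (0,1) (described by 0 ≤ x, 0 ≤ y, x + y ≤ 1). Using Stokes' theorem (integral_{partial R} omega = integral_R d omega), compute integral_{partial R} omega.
integral_(partial R) omega = 4/3

Stokes: integral_partial_R omega = integral_R d omega with d omega = (∂Q/∂x - ∂P/∂y) dx ∧ dy.
  ∂Q/∂x = 4*x
  ∂P/∂y = -4*y
  integrand = ∂Q/∂x - ∂P/∂y = 4*x + 4*y.
Integrating over R: integral_0^1 integral_0^{1-x} (4*x + 4*y) dy dx = 4/3.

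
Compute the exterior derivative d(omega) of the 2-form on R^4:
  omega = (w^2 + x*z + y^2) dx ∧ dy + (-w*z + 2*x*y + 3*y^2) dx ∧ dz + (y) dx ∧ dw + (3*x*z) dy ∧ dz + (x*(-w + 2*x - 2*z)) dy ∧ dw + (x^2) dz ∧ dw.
d(omega) = (-x - 6*y + 3*z) dx ∧ dy ∧ dz + (w + 4*x - 2*z - 1) dx ∧ dy ∧ dw + (2*x - z) dx ∧ dz ∧ dw + (2*x) dy ∧ dz ∧ dw

For a 2-form omega = sum_{i<j} g_{ij} dx_i ∧ dx_j, the exterior derivative is
  d(omega) = sum_{i<j} d(g_{ij}) ∧ dx_i ∧ dx_j = sum_{i<j, k} (∂g_{ij}/∂x_k) dx_k ∧ dx_i ∧ dx_j.
Expand each term, using dx_k ∧ dx_i ∧ dx_j = sgn(permutation) dx_{(a)} ∧ dx_{(b)} ∧ dx_{(c)} with (a < b < c) sorted:
  d(w^2 + x*z + y^2) includes (∂/∂z)(w^2 + x*z + y^2) dz = (x) dz, which multiplied by dx ∧ dy gives (x) dx ∧ dy ∧ dz
  d(w^2 + x*z + y^2) includes (∂/∂w)(w^2 + x*z + y^2) dw = (2*w) dw, which multiplied by dx ∧ dy gives (2*w) dx ∧ dy ∧ dw
  d(-w*z + 2*x*y + 3*y^2) includes (∂/∂y)(-w*z + 2*x*y + 3*y^2) dy = (2*x + 6*y) dy, which multiplied by dx ∧ dz gives (-2*x - 6*y) dx ∧ dy ∧ dz
  d(-w*z + 2*x*y + 3*y^2) includes (∂/∂w)(-w*z + 2*x*y + 3*y^2) dw = (-z) dw, which multiplied by dx ∧ dz gives (-z) dx ∧ dz ∧ dw
  d(y) includes (∂/∂y)(y) dy = (1) dy, which multiplied by dx ∧ dw gives (-1) dx ∧ dy ∧ dw
  d(3*x*z) includes (∂/∂x)(3*x*z) dx = (3*z) dx, which multiplied by dy ∧ dz gives (3*z) dx ∧ dy ∧ dz
  d(x*(-w + 2*x - 2*z)) includes (∂/∂x)(x*(-w + 2*x - 2*z)) dx = (-w + 4*x - 2*z) dx, which multiplied by dy ∧ dw gives (-w + 4*x - 2*z) dx ∧ dy ∧ dw
  d(x*(-w + 2*x - 2*z)) includes (∂/∂z)(x*(-w + 2*x - 2*z)) dz = (-2*x) dz, which multiplied by dy ∧ dw gives (2*x) dy ∧ dz ∧ dw
  d(x^2) includes (∂/∂x)(x^2) dx = (2*x) dx, which multiplied by dz ∧ dw gives (2*x) dx ∧ dz ∧ dw
Collecting like 3-forms: d(omega) = (-x - 6*y + 3*z) dx ∧ dy ∧ dz + (w + 4*x - 2*z - 1) dx ∧ dy ∧ dw + (2*x - z) dx ∧ dz ∧ dw + (2*x) dy ∧ dz ∧ dw.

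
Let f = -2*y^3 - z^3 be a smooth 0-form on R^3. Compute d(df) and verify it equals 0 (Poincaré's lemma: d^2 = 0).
d(df) = 0

Step 1: df = sum_i (∂f/∂x_i) dx_i = (0) dx + (-6*y^2) dy + (-3*z^2) dz.
Step 2: Apply d again. Using the 1-form formula, the coefficient of dx ∧ dy in d(df) is ∂^2 f/∂x ∂y - ∂^2 f/∂y ∂x = (0) - (0) = 0 (equality of mixed partials for smooth f).
Similarly for dx ∧ dz and dy ∧ dz — all coefficients vanish. So d(df) = 0.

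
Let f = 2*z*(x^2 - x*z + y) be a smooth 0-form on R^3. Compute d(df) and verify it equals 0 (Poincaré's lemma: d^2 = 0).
d(df) = 0

Step 1: df = sum_i (∂f/∂x_i) dx_i = (2*z*(2*x - z)) dx + (2*z) dy + (2*x^2 - 4*x*z + 2*y) dz.
Step 2: Apply d again. Using the 1-form formula, the coefficient of dx ∧ dy in d(df) is ∂^2 f/∂x ∂y - ∂^2 f/∂y ∂x = (0) - (0) = 0 (equality of mixed partials for smooth f).
Similarly for dx ∧ dz and dy ∧ dz — all coefficients vanish. So d(df) = 0.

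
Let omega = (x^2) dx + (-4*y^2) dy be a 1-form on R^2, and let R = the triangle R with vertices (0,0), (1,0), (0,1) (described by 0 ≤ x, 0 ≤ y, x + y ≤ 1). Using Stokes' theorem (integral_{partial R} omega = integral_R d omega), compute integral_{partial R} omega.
integral_(partial R) omega = 0

Stokes: integral_partial_R omega = integral_R d omega with d omega = (∂Q/∂x - ∂P/∂y) dx ∧ dy.
  ∂Q/∂x = 0
  ∂P/∂y = 0
  integrand = ∂Q/∂x - ∂P/∂y = 0.
Integrating over R: integral_0^1 integral_0^{1-x} (0) dy dx = 0.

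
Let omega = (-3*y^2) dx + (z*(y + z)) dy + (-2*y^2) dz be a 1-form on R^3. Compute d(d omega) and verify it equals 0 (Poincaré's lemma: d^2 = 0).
d(d omega) = 0

Step 1: d omega = sum_{i<j} (∂f_j/∂x_i - ∂f_i/∂x_j) dx_i ∧ dx_j:
  coeff of dx ∧ dy: 6*y
  coeff of dx ∧ dz: 0
  coeff of dy ∧ dz: -5*y - 2*z
Step 2: Apply d again to each 2-form coefficient. The only possible 3-form in R^3 is dx ∧ dy ∧ dz, with coefficient
  ∂(coeff of dy∧dz)/∂x - ∂(coeff of dx∧dz)/∂y + ∂(coeff of dx∧dy)/∂z
  = ∂/∂x (-5*y - 2*z) - ∂/∂y (0) + ∂/∂z (6*y).
Each of these terms simplifies to sums of mixed partials that cancel in pairs. The result is 0 (by equality of mixed partials for smooth functions — Schwarz / Clairaut).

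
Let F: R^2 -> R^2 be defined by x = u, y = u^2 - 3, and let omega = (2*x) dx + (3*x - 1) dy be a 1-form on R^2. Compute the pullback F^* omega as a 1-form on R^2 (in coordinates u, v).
F^* omega = (6*u^2) du

Using F^*(f dg) = (f ∘ F) d(g ∘ F), substitute each coordinate x_i by F_i(u, v) in f_i, and replace dx_i by d F_i = (∂F_i/∂u) du + (∂F_i/∂v) dv.
  For the x component: f_1(F) = 2*u; d F_1 = (1) du + (0) dv
  For the y component: f_2(F) = 3*u - 1; d F_2 = (2*u) du + (0) dv
Combining and collecting du, dv coefficients:
  coeff of du: 6*u^2
  coeff of dv: 0
F^* omega = (6*u^2) du.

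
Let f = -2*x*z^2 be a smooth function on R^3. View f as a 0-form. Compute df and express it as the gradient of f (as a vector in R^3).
df = (-2*z^2) dx + (0) dy + (-4*x*z) dz; grad f = (-2*z^2, 0, -4*x*z)

For a 0-form f, d f = (∂f/∂x) dx + (∂f/∂y) dy + (∂f/∂z) dz. The components of the vector representation are exactly the entries of grad f in Cartesian coordinates:
  ∂f/∂x = -2*z^2
  ∂f/∂y = 0
  ∂f/∂z = -4*x*z.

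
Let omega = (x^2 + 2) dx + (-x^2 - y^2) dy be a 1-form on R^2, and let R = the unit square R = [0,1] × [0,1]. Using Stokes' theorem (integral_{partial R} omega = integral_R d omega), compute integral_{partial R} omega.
integral_(partial R) omega = -1

Stokes: integral_partial_R omega = integral_R d omega with d omega = (∂Q/∂x - ∂P/∂y) dx ∧ dy.
  ∂Q/∂x = -2*x
  ∂P/∂y = 0
  integrand = ∂Q/∂x - ∂P/∂y = -2*x.
Integrating over R: integral_0^1 integral_0^1 (-2*x) dx dy = -1.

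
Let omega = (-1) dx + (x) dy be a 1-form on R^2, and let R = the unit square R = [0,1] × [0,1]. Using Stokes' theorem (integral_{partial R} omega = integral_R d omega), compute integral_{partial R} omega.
integral_(partial R) omega = 1

Stokes: integral_partial_R omega = integral_R d omega with d omega = (∂Q/∂x - ∂P/∂y) dx ∧ dy.
  ∂Q/∂x = 1
  ∂P/∂y = 0
  integrand = ∂Q/∂x - ∂P/∂y = 1.
Integrating over R: integral_0^1 integral_0^1 (1) dx dy = 1.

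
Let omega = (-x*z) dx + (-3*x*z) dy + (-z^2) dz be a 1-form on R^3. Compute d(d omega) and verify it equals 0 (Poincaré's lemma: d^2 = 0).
d(d omega) = 0

Step 1: d omega = sum_{i<j} (∂f_j/∂x_i - ∂f_i/∂x_j) dx_i ∧ dx_j:
  coeff of dx ∧ dy: -3*z
  coeff of dx ∧ dz: x
  coeff of dy ∧ dz: 3*x
Step 2: Apply d again to each 2-form coefficient. The only possible 3-form in R^3 is dx ∧ dy ∧ dz, with coefficient
  ∂(coeff of dy∧dz)/∂x - ∂(coeff of dx∧dz)/∂y + ∂(coeff of dx∧dy)/∂z
  = ∂/∂x (3*x) - ∂/∂y (x) + ∂/∂z (-3*z).
Each of these terms simplifies to sums of mixed partials that cancel in pairs. The result is 0 (by equality of mixed partials for smooth functions — Schwarz / Clairaut).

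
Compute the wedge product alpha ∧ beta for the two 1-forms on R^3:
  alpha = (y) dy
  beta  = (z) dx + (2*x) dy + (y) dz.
alpha ∧ beta = (-y*z) dx ∧ dy + (y^2) dy ∧ dz

Distribute the wedge, using dx_i ∧ dx_j = -dx_j ∧ dx_i and dx_i ∧ dx_i = 0. For each pair (i, j) with i < j, the coefficient of dx_i ∧ dx_j in alpha ∧ beta is (alpha_i * beta_j - alpha_j * beta_i). Collecting: alpha ∧ beta = (-y*z) dx ∧ dy + (y^2) dy ∧ dz.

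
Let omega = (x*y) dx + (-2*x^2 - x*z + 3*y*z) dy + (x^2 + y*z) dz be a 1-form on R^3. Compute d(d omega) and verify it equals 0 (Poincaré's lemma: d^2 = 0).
d(d omega) = 0

Step 1: d omega = sum_{i<j} (∂f_j/∂x_i - ∂f_i/∂x_j) dx_i ∧ dx_j:
  coeff of dx ∧ dy: -5*x - z
  coeff of dx ∧ dz: 2*x
  coeff of dy ∧ dz: x - 3*y + z
Step 2: Apply d again to each 2-form coefficient. The only possible 3-form in R^3 is dx ∧ dy ∧ dz, with coefficient
  ∂(coeff of dy∧dz)/∂x - ∂(coeff of dx∧dz)/∂y + ∂(coeff of dx∧dy)/∂z
  = ∂/∂x (x - 3*y + z) - ∂/∂y (2*x) + ∂/∂z (-5*x - z).
Each of these terms simplifies to sums of mixed partials that cancel in pairs. The result is 0 (by equality of mixed partials for smooth functions — Schwarz / Clairaut).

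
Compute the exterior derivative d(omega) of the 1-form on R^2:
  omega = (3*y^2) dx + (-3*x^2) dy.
d(omega) = (-6*x - 6*y) dx ∧ dy

For a 1-form omega = sum_i f_i dx_i, the exterior derivative is
  d(omega) = sum_{i < j} (∂f_j/∂x_i - ∂f_i/∂x_j) dx_i ∧ dx_j.
  coefficient of dx ∧ dy: ∂f_2/∂x - ∂f_1/∂y = ∂(-3*x^2)/∂x - ∂(3*y^2)/∂y = -6*x - 6*y
Assembling: d(omega) = (-6*x - 6*y) dx ∧ dy.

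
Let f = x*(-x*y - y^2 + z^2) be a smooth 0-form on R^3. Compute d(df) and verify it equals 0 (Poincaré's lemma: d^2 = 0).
d(df) = 0

Step 1: df = sum_i (∂f/∂x_i) dx_i = (-2*x*y - y^2 + z^2) dx + (x*(-x - 2*y)) dy + (2*x*z) dz.
Step 2: Apply d again. Using the 1-form formula, the coefficient of dx ∧ dy in d(df) is ∂^2 f/∂x ∂y - ∂^2 f/∂y ∂x = (-2*x - 2*y) - (-2*x - 2*y) = 0 (equality of mixed partials for smooth f).
Similarly for dx ∧ dz and dy ∧ dz — all coefficients vanish. So d(df) = 0.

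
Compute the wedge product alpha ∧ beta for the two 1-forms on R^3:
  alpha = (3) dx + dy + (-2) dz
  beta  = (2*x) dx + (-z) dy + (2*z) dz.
alpha ∧ beta = (-2*x - 3*z) dx ∧ dy + (4*x + 6*z) dx ∧ dz

Distribute the wedge, using dx_i ∧ dx_j = -dx_j ∧ dx_i and dx_i ∧ dx_i = 0. For each pair (i, j) with i < j, the coefficient of dx_i ∧ dx_j in alpha ∧ beta is (alpha_i * beta_j - alpha_j * beta_i). Collecting: alpha ∧ beta = (-2*x - 3*z) dx ∧ dy + (4*x + 6*z) dx ∧ dz.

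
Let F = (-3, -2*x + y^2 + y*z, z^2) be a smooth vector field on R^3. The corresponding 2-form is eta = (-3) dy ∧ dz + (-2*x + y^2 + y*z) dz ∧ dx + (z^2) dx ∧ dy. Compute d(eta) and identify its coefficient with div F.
d(eta) = (2*y + 3*z) dx ∧ dy ∧ dz; div F = 2*y + 3*z

For a 2-form in R^3 of the form above, applying d gives a 3-form with coefficient ∂P/∂x + ∂Q/∂y + ∂R/∂z:
  ∂P/∂x = 0
  ∂Q/∂y = 2*y + z
  ∂R/∂z = 2*z
Sum = 2*y + 3*z, which is exactly div F.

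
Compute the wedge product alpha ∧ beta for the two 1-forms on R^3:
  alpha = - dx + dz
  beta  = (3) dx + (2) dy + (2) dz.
alpha ∧ beta = (-2) dx ∧ dy + (-5) dx ∧ dz + (-2) dy ∧ dz

Distribute the wedge, using dx_i ∧ dx_j = -dx_j ∧ dx_i and dx_i ∧ dx_i = 0. For each pair (i, j) with i < j, the coefficient of dx_i ∧ dx_j in alpha ∧ beta is (alpha_i * beta_j - alpha_j * beta_i). Collecting: alpha ∧ beta = (-2) dx ∧ dy + (-5) dx ∧ dz + (-2) dy ∧ dz.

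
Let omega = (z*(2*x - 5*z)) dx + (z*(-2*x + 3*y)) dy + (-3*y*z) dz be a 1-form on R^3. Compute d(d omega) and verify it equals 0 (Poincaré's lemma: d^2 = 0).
d(d omega) = 0

Step 1: d omega = sum_{i<j} (∂f_j/∂x_i - ∂f_i/∂x_j) dx_i ∧ dx_j:
  coeff of dx ∧ dy: -2*z
  coeff of dx ∧ dz: -2*x + 10*z
  coeff of dy ∧ dz: 2*x - 3*y - 3*z
Step 2: Apply d again to each 2-form coefficient. The only possible 3-form in R^3 is dx ∧ dy ∧ dz, with coefficient
  ∂(coeff of dy∧dz)/∂x - ∂(coeff of dx∧dz)/∂y + ∂(coeff of dx∧dy)/∂z
  = ∂/∂x (2*x - 3*y - 3*z) - ∂/∂y (-2*x + 10*z) + ∂/∂z (-2*z).
Each of these terms simplifies to sums of mixed partials that cancel in pairs. The result is 0 (by equality of mixed partials for smooth functions — Schwarz / Clairaut).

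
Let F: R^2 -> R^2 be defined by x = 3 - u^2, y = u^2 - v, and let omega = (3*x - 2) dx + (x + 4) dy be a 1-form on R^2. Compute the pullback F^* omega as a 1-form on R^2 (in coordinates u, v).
F^* omega = (4*u^3) du + (u^2 - 7) dv

Using F^*(f dg) = (f ∘ F) d(g ∘ F), substitute each coordinate x_i by F_i(u, v) in f_i, and replace dx_i by d F_i = (∂F_i/∂u) du + (∂F_i/∂v) dv.
  For the x component: f_1(F) = 7 - 3*u^2; d F_1 = (-2*u) du + (0) dv
  For the y component: f_2(F) = 7 - u^2; d F_2 = (2*u) du + (-1) dv
Combining and collecting du, dv coefficients:
  coeff of du: 4*u^3
  coeff of dv: u^2 - 7
F^* omega = (4*u^3) du + (u^2 - 7) dv.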